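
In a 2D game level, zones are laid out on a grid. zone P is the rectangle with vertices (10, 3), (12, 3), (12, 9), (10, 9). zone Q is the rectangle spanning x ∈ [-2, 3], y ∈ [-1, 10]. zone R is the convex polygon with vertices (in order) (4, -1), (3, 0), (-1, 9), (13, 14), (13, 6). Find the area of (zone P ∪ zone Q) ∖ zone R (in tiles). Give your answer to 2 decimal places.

37.29

|zone P ∪ zone Q| = 67.
|(zone P ∪ zone Q) ∩ zone R| = 29.7111.
|(zone P ∪ zone Q) ∖ zone R| = 67 − 29.7111 = 37.29.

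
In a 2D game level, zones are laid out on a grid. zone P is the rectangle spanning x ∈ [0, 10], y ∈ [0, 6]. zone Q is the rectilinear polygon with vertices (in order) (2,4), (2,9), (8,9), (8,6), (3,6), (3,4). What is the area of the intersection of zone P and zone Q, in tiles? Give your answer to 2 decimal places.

2.00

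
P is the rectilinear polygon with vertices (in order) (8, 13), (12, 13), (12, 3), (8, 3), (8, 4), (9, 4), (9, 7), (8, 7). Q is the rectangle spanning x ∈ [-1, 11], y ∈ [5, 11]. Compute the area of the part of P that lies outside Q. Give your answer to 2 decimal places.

21.00

|P| = 37, |P∩Q| = 16.
|P ∖ Q| = |P| − |P∩Q| = 37 − 16 = 21.00.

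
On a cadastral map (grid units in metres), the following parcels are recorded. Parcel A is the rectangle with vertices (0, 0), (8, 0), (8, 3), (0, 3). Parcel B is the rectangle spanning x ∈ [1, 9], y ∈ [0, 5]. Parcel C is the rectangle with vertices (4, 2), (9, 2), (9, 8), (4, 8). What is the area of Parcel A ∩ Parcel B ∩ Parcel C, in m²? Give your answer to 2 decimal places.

4.00

The intersection is the polygon with vertices (8,2), (4,2), (4,3), (8,3).
By the shoelace formula its area is 4.00.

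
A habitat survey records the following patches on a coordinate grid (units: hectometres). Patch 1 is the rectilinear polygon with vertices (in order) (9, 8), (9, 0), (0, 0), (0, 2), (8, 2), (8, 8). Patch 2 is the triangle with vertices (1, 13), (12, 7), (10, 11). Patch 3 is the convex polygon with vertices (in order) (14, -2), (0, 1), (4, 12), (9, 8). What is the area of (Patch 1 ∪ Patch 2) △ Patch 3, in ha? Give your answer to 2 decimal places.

93.32

|Patch 1 ∪ Patch 2| = 40.
|(Patch 1 ∪ Patch 2) ∩ Patch 3| = 22.3417.
|(Patch 1 ∪ Patch 2) △ Patch 3| = 40 + 98 − 44.6835 = 93.32.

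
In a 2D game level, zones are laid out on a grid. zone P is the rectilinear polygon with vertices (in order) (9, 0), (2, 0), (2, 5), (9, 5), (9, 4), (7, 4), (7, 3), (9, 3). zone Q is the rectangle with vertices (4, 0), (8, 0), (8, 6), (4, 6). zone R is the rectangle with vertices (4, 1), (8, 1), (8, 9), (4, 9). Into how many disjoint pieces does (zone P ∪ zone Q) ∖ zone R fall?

2

(zone P ∪ zone Q) ∖ zone R splits into 2 disjoint pieces (area 17, area 1).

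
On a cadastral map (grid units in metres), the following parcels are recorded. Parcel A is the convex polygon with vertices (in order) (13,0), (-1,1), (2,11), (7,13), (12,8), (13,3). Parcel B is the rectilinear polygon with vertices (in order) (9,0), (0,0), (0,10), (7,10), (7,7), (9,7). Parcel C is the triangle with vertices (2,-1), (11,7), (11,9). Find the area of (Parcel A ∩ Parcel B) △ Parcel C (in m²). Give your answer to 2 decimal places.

72.45

|Parcel A ∩ Parcel B| = 73.719.
|(Parcel A ∩ Parcel B) ∩ Parcel C| = 5.1324.
|(Parcel A ∩ Parcel B) △ Parcel C| = 73.719 + 9 − 10.2649 = 72.45.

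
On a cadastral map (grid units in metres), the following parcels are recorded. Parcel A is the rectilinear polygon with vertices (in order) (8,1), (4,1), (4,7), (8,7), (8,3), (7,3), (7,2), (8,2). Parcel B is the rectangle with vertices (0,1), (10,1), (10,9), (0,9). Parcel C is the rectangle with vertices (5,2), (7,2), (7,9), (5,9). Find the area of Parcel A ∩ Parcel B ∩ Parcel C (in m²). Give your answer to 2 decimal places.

The intersection is the polygon with vertices (7,7), (7,3), (7,2), (5,2), (5,7).
By the shoelace formula its area is 10.00.

10.00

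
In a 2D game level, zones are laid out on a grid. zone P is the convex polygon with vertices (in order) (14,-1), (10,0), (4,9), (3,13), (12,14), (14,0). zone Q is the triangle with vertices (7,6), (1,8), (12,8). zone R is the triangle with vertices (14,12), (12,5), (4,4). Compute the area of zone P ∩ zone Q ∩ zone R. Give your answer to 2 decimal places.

The intersection is the polygon with vertices (12,8), (7,6), (6.647,6.118), (9,8).
By the shoelace formula its area is 3.47.

3.47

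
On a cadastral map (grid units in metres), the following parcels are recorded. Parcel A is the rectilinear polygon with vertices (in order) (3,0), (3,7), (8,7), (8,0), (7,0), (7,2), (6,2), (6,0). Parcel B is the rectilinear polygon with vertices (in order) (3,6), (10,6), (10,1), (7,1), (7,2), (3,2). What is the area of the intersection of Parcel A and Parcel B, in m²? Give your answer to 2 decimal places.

The intersection is the polygon with vertices (3,6), (8,6), (8,1), (7,1), (7,2), (6,2), (3,2).
By the shoelace formula its area is 21.00.

21.00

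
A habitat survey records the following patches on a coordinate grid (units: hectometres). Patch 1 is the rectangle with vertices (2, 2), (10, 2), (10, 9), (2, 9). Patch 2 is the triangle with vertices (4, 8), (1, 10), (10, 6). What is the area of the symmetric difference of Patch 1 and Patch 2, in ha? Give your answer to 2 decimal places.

53.75

|Patch 1| = 56, |Patch 2| = 3, |Patch 1∩Patch 2| = 2.625.
|Patch 1 △ Patch 2| = |Patch 1| + |Patch 2| − 2·|Patch 1∩Patch 2| = 56 + 3 − 5.25 = 53.75.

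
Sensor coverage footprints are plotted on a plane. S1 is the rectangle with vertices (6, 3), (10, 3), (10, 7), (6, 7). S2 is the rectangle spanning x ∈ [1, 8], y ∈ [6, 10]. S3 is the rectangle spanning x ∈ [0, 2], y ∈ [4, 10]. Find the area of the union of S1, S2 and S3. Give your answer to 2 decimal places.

By inclusion–exclusion:
Individual areas: |S1| = 16, |S2| = 28, |S3| = 12.
|S1∩S2|: x∈[6,8], y∈[6,7] → 2·1 = 2.
|S1∩S3| = 0 (no overlap).
|S2∩S3|: x∈[1,2], y∈[6,10] → 1·4 = 4.
|S1∩S2∩S3| = 0.
|S1 ∪ S2 ∪ S3| = 56 − 6 + 0 = 50.00.

50.00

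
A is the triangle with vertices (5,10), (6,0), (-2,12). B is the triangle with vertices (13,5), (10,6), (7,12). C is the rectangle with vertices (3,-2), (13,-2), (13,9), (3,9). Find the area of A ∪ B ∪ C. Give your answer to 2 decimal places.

By inclusion–exclusion:
Individual areas: |A| = 34, |B| = 7.5, |C| = 110.
|A∩B| = 0.
|A∩C| = 16.2.
|B∩C| = 5.8929.
|A∩B∩C| = 0.
|A ∪ B ∪ C| = 151.5 − 22.0929 + 0 = 129.41.

129.41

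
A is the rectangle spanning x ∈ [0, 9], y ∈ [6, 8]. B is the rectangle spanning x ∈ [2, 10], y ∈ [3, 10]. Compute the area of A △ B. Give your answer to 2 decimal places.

46.00

|A∩B|: x∈[2,9], y∈[6,8] → 7·2 = 14.
|A △ B| = |A| + |B| − 2·|A∩B| = 18 + 56 − 28 = 46.00.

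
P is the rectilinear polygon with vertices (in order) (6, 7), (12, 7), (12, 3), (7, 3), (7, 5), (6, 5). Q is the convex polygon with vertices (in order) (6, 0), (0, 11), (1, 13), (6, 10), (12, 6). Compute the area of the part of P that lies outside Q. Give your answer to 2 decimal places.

|P| = 22, |P∩Q| = 16.75.
|P ∖ Q| = |P| − |P∩Q| = 22 − 16.75 = 5.25.

5.25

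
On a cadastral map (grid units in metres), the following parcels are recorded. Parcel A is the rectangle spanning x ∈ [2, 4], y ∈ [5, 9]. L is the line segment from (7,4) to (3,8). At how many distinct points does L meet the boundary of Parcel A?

The segment meets the boundary at (4,7).

1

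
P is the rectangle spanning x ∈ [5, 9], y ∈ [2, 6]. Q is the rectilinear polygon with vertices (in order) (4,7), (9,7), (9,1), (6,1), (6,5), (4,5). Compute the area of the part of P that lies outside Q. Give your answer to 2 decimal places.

|P| = 16, |P∩Q| = 13.
|P ∖ Q| = |P| − |P∩Q| = 16 − 13 = 3.00.

3.00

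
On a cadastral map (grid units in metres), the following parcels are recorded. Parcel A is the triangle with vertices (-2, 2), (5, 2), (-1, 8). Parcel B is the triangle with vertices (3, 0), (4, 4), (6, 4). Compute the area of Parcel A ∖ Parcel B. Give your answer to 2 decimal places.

|Parcel A| = 21, |Parcel A∩Parcel B| = 0.8286.
|Parcel A ∖ Parcel B| = |Parcel A| − |Parcel A∩Parcel B| = 21 − 0.8286 = 20.17.

20.17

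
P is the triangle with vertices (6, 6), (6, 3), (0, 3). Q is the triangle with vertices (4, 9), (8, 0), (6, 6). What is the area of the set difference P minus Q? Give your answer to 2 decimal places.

8.59

|P| = 9, |P∩Q| = 0.4091.
|P ∖ Q| = |P| − |P∩Q| = 9 − 0.4091 = 8.59.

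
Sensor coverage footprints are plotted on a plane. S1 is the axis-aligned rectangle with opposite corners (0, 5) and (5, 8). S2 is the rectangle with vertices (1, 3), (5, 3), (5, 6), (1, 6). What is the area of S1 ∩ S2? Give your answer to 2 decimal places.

|S1∩S2|: x∈[1,5], y∈[5,6] → 4·1 = 4.

4.00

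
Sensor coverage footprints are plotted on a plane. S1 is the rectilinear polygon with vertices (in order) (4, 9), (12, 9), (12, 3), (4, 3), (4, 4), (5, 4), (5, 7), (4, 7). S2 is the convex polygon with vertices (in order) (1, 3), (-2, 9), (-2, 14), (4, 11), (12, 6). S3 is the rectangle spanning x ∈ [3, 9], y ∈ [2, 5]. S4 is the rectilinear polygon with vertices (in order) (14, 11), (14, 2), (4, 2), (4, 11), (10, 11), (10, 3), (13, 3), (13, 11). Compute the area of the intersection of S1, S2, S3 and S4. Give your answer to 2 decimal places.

1.58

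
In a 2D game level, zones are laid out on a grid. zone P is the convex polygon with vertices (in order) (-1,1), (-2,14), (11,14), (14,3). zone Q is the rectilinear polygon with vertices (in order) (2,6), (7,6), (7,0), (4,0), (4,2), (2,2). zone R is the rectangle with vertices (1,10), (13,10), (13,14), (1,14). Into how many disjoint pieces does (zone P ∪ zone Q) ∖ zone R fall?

(zone P ∪ zone Q) ∖ zone R is a single connected region.

1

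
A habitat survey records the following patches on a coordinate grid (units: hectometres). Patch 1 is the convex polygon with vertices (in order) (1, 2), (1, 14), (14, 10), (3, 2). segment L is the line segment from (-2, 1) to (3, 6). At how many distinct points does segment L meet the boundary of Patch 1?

The segment meets the boundary at (1,4).

1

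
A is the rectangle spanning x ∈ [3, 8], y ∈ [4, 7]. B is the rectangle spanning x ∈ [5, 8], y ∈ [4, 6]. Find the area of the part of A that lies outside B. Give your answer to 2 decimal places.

|A∩B|: x∈[5,8], y∈[4,6] → 3·2 = 6.
|A| = 15.
|A ∖ B| = |A| − |A∩B| = 15 − 6 = 9.00.

9.00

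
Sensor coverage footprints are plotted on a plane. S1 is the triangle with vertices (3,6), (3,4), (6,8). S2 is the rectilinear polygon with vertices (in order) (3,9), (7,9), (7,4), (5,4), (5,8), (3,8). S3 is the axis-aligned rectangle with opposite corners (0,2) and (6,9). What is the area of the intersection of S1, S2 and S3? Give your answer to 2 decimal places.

0.33

The intersection is the polygon with vertices (5,6.667), (5,7.333), (6,8).
By the shoelace formula its area is 0.33.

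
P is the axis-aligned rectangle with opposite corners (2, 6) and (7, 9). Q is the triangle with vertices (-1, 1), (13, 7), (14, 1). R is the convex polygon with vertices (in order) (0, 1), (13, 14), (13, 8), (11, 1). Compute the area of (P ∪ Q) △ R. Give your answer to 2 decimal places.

63.92

|P ∪ Q| = 60.
|(P ∪ Q) ∩ R| = 36.7878.
|(P ∪ Q) △ R| = 60 + 77.5 − 73.5756 = 63.92.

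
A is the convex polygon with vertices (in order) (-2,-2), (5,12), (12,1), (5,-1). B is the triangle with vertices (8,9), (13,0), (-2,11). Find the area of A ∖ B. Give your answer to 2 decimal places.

65.16

|A| = 91, |A∩B| = 25.8373.
|A ∖ B| = |A| − |A∩B| = 91 − 25.8373 = 65.16.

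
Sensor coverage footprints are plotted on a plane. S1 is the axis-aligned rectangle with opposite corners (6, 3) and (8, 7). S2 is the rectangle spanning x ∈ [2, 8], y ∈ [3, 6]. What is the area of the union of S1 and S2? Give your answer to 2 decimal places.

By inclusion–exclusion:
Individual areas: |S1| = 8, |S2| = 18.
|S1∩S2|: x∈[6,8], y∈[3,6] → 2·3 = 6.
|S1 ∪ S2| = 26 − 6 = 20.00.

20.00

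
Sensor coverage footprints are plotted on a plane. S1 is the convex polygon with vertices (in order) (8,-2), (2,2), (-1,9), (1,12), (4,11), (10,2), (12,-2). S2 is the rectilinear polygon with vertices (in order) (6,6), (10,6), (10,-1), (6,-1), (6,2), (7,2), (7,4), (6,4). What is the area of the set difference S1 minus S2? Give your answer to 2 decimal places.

65.42

|S1| = 86, |S1∩S2| = 20.5833.
|S1 ∖ S2| = |S1| − |S1∩S2| = 86 − 20.5833 = 65.42.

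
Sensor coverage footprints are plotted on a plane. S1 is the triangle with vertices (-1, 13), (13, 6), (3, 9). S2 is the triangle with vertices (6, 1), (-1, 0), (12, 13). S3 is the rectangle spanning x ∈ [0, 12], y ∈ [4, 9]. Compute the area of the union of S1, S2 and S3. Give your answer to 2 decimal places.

90.85

By inclusion–exclusion:
Individual areas: |S1| = 14, |S2| = 39, |S3| = 60.
|S1∩S2| = 1.8734.
|S1∩S3| = 5.9.
|S2∩S3| = 16.25.
|S1∩S2∩S3| = 1.8734.
|S1 ∪ S2 ∪ S3| = 113 − 24.0234 + 1.8734 = 90.85.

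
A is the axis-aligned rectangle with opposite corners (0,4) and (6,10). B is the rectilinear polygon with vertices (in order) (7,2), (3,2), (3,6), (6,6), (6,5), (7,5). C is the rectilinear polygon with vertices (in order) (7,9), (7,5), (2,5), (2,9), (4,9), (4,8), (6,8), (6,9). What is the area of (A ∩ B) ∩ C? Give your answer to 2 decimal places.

The region (A ∩ B) ∩ C is the polygon with vertices (3,6), (6,6), (6,5), (3,5).
By the shoelace formula its area is 3.00.

3.00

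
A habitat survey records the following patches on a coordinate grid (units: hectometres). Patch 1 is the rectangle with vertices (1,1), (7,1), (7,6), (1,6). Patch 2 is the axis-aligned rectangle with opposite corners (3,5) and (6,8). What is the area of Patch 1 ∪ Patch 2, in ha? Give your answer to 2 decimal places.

36.00

By inclusion–exclusion:
Individual areas: |Patch 1| = 30, |Patch 2| = 9.
|Patch 1∩Patch 2|: x∈[3,6], y∈[5,6] → 3·1 = 3.
|Patch 1 ∪ Patch 2| = 39 − 3 = 36.00.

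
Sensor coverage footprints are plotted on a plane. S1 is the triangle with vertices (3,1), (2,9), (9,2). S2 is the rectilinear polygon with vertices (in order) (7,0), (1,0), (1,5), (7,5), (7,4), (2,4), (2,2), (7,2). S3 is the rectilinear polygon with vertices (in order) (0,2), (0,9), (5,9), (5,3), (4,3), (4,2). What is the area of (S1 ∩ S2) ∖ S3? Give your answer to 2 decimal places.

|S1 ∩ S2| = 6.6667.
|(S1 ∩ S2) ∩ S3| = 2.4375.
|(S1 ∩ S2) ∖ S3| = 6.6667 − 2.4375 = 4.23.

4.23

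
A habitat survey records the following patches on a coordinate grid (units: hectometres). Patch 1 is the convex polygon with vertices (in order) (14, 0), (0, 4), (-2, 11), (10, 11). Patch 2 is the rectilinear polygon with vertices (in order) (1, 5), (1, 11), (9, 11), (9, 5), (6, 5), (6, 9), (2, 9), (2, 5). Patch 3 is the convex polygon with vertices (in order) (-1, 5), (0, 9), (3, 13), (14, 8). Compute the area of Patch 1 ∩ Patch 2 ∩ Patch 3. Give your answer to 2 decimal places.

25.65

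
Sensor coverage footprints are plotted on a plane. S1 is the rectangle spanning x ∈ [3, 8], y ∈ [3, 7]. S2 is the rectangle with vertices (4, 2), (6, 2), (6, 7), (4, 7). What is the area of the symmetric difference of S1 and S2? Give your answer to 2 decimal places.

|S1∩S2|: x∈[4,6], y∈[3,7] → 2·4 = 8.
|S1 △ S2| = |S1| + |S2| − 2·|S1∩S2| = 20 + 10 − 16 = 14.00.

14.00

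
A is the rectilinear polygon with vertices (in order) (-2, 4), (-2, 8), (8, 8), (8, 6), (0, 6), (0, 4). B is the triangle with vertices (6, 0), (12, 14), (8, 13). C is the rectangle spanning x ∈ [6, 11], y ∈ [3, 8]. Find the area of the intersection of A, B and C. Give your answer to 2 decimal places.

1.85

The intersection is the polygon with vertices (8,6), (6.923,6), (7.231,8), (8,8).
By the shoelace formula its area is 1.85.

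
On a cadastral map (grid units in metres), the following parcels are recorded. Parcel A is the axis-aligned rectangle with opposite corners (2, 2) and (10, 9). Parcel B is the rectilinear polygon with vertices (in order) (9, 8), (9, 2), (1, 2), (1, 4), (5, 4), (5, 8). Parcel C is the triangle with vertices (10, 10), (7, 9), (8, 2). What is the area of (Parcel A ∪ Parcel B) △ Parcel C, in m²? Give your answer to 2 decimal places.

49.75

|Parcel A ∪ Parcel B| = 58.
|(Parcel A ∪ Parcel B) ∩ Parcel C| = 9.625.
|(Parcel A ∪ Parcel B) △ Parcel C| = 58 + 11 − 19.25 = 49.75.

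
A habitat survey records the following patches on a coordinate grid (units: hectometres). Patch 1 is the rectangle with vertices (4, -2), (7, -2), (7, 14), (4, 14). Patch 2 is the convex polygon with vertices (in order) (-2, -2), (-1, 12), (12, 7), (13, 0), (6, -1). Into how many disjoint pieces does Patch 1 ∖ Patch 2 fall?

Patch 1 ∖ Patch 2 splits into 2 disjoint pieces (area 2.8214, area 13.5).

2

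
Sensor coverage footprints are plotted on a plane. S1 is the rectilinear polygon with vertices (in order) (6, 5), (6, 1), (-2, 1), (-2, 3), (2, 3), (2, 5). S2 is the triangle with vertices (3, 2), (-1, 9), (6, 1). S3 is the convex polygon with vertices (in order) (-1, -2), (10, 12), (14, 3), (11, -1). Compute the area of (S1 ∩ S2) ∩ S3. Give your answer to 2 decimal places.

3.47

The region (S1 ∩ S2) ∩ S3 is the polygon with vertices (6,1), (3,2), (2.639,2.632), (3.554,3.796).
By the shoelace formula its area is 3.47.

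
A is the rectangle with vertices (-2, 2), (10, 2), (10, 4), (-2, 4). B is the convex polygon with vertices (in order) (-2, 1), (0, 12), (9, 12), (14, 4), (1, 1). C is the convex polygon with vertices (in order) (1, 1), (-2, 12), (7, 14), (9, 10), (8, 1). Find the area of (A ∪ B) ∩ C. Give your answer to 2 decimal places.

The region (A ∪ B) ∩ C is the polygon with vertices (5.333,2), (1,1), (-0.8,7.6), (0,12), (8,12), (9,10), (8.111,2).
By the shoelace formula its area is 89.71.

89.71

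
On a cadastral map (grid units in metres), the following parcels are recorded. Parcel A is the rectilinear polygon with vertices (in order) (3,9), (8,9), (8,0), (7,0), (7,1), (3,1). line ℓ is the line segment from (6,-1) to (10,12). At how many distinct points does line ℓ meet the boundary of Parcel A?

2

The segment meets the boundary at (8,5.5), (6.615,1).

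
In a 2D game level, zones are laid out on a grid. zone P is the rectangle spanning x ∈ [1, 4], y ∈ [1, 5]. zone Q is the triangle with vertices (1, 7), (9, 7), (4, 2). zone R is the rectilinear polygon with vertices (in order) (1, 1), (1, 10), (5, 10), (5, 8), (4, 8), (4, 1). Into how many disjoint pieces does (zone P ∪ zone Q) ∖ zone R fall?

(zone P ∪ zone Q) ∖ zone R is a single connected region.

1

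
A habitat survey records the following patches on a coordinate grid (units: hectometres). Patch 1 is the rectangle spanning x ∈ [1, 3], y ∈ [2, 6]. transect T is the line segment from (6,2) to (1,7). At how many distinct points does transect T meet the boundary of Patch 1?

2

The segment meets the boundary at (2,6), (3,5).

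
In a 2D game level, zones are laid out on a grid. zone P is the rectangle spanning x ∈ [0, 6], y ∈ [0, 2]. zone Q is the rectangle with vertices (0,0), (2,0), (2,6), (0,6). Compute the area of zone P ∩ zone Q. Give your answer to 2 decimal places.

|zone P∩zone Q|: x∈[0,2], y∈[0,2] → 2·2 = 4.

4.00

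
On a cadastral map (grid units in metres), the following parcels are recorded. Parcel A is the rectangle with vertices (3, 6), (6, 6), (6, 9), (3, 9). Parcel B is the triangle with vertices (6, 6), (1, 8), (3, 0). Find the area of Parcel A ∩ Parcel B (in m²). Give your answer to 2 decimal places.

1.80

The intersection is the polygon with vertices (3,6), (3,7.2), (6,6).
By the shoelace formula its area is 1.80.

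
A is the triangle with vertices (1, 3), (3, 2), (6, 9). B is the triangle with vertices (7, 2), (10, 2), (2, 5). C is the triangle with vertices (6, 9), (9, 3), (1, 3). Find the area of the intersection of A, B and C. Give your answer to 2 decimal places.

The intersection is the polygon with vertices (2.444,4.733), (2.508,4.809), (3.969,4.261), (3.818,3.909).
By the shoelace formula its area is 0.38.

0.38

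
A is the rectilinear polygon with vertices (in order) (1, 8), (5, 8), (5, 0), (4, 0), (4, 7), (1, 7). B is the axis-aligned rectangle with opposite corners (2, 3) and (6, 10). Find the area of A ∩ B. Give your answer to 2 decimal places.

The intersection is the polygon with vertices (5,8), (5,3), (4,3), (4,7), (2,7), (2,8).
By the shoelace formula its area is 7.00.

7.00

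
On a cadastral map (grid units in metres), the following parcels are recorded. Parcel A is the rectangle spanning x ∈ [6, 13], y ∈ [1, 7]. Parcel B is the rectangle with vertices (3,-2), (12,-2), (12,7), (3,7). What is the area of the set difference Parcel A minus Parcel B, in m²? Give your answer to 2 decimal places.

6.00

|Parcel A∩Parcel B|: x∈[6,12], y∈[1,7] → 6·6 = 36.
|Parcel A| = 42.
|Parcel A ∖ Parcel B| = |Parcel A| − |Parcel A∩Parcel B| = 42 − 36 = 6.00.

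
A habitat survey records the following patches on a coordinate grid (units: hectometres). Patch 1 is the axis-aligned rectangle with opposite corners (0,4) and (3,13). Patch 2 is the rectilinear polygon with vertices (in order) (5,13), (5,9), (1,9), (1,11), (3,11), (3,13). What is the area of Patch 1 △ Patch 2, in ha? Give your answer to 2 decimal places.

|Patch 1| = 27, |Patch 2| = 12, |Patch 1∩Patch 2| = 4.
|Patch 1 △ Patch 2| = |Patch 1| + |Patch 2| − 2·|Patch 1∩Patch 2| = 27 + 12 − 8 = 31.00.

31.00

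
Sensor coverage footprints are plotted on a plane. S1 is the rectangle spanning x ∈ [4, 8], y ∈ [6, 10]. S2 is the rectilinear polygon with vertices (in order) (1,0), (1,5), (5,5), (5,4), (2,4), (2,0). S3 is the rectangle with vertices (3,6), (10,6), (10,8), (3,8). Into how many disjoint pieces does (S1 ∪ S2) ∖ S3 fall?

2

(S1 ∪ S2) ∖ S3 splits into 2 disjoint pieces (area 8, area 8).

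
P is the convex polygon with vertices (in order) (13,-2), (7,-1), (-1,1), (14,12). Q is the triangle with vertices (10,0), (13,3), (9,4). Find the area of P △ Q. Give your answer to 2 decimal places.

94.00

|P| = 101.5, |Q| = 7.5, |P∩Q| = 7.5.
|P △ Q| = |P| + |Q| − 2·|P∩Q| = 101.5 + 7.5 − 15 = 94.00.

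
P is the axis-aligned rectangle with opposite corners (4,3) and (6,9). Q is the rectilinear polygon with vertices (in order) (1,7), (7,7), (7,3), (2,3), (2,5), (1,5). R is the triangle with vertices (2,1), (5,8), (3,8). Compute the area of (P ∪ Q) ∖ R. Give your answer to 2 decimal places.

20.64

|P ∪ Q| = 26.
|(P ∪ Q) ∩ R| = 5.3571.
|(P ∪ Q) ∖ R| = 26 − 5.3571 = 20.64.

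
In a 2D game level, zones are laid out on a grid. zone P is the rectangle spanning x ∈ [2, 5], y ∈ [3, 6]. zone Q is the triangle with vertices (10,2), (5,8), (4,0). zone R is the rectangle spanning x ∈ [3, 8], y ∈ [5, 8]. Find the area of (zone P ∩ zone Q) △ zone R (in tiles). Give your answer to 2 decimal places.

15.69

|zone P ∩ zone Q| = 1.3125.
|(zone P ∩ zone Q) ∩ zone R| = 0.3125.
|(zone P ∩ zone Q) △ zone R| = 1.3125 + 15 − 0.625 = 15.69.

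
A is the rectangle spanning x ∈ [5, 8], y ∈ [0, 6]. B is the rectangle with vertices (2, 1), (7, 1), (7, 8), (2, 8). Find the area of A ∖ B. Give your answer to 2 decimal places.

|A∩B|: x∈[5,7], y∈[1,6] → 2·5 = 10.
|A| = 18.
|A ∖ B| = |A| − |A∩B| = 18 − 10 = 8.00.

8.00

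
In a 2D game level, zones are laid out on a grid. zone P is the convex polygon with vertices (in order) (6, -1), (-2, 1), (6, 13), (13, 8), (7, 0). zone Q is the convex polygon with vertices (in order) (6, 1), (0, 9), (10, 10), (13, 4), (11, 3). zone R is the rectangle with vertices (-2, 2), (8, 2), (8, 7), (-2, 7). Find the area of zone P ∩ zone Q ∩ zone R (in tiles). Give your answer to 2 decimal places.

The intersection is the polygon with vertices (1.765,6.647), (2,7), (8,7), (8,2), (5.25,2).
By the shoelace formula its area is 23.04.

23.04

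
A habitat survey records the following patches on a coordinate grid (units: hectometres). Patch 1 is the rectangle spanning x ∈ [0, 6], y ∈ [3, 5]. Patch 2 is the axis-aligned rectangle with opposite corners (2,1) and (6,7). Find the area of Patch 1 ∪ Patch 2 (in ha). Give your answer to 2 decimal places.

By inclusion–exclusion:
Individual areas: |Patch 1| = 12, |Patch 2| = 24.
|Patch 1∩Patch 2|: x∈[2,6], y∈[3,5] → 4·2 = 8.
|Patch 1 ∪ Patch 2| = 36 − 8 = 28.00.

28.00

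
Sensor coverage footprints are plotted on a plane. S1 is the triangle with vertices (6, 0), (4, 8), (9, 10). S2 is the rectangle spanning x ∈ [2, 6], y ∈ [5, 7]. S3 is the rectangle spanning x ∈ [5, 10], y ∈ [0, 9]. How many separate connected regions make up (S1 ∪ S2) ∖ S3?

(S1 ∪ S2) ∖ S3 splits into 2 disjoint pieces (area 7.2, area 1.1).

2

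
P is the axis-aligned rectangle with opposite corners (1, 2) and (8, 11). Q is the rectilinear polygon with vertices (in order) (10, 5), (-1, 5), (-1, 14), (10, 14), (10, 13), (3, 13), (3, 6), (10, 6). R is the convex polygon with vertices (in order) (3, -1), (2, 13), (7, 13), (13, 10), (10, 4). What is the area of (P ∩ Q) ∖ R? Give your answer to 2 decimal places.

|P ∩ Q| = 17.
|(P ∩ Q) ∩ R| = 8.8571.
|(P ∩ Q) ∖ R| = 17 − 8.8571 = 8.14.

8.14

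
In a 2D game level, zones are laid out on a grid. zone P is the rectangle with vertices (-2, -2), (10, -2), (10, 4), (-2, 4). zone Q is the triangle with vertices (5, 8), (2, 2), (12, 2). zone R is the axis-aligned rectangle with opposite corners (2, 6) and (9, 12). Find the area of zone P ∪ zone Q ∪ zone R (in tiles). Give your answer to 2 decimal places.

125.71

By inclusion–exclusion:
Individual areas: |zone P| = 72, |zone Q| = 30, |zone R| = 42.
|zone P∩zone Q| = 14.9524.
|zone P∩zone R| = 0 (no overlap).
|zone Q∩zone R| = 3.3333.
|zone P∩zone Q∩zone R| = 0.
|zone P ∪ zone Q ∪ zone R| = 144 − 18.2857 + 0 = 125.71.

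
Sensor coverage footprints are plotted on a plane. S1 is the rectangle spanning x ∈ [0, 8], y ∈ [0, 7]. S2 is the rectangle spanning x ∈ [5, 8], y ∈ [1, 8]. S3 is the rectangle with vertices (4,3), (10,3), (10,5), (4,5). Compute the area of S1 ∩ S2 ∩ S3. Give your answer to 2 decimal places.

The intersection is the polygon with vertices (5,5), (8,5), (8,3), (5,3).
By the shoelace formula its area is 6.00.

6.00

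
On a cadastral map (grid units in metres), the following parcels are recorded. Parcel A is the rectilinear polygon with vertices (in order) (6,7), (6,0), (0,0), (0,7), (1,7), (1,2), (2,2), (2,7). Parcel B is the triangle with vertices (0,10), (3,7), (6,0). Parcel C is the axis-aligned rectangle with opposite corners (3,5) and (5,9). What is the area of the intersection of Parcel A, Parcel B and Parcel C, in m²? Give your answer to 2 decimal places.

The intersection is the polygon with vertices (3.857,5), (3,5), (3,7).
By the shoelace formula its area is 0.86.

0.86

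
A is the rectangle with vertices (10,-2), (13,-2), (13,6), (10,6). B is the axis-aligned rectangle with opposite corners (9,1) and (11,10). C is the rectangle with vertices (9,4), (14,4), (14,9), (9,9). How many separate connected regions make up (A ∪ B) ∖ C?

2

(A ∪ B) ∖ C splits into 2 disjoint pieces (area 21, area 2).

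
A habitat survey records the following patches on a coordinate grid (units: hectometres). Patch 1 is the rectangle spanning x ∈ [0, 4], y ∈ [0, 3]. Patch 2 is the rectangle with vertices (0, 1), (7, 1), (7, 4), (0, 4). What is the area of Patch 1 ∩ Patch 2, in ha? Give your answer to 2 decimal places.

8.00

|Patch 1∩Patch 2|: x∈[0,4], y∈[1,3] → 4·2 = 8.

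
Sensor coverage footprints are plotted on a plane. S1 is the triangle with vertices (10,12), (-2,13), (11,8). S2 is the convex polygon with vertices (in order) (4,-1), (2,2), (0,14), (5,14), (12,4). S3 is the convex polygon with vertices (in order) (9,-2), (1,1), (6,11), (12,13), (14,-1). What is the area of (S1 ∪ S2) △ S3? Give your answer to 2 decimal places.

|S1 ∪ S2| = 115.2871.
|(S1 ∪ S2) ∩ S3| = 72.4201.
|(S1 ∪ S2) △ S3| = 115.2871 + 125.5 − 144.8402 = 95.95.

95.95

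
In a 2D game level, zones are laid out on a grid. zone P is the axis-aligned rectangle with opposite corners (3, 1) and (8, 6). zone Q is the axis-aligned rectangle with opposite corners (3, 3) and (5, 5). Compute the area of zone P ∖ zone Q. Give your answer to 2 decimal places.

|zone P∩zone Q|: x∈[3,5], y∈[3,5] → 2·2 = 4.
|zone P| = 25.
|zone P ∖ zone Q| = |zone P| − |zone P∩zone Q| = 25 − 4 = 21.00.

21.00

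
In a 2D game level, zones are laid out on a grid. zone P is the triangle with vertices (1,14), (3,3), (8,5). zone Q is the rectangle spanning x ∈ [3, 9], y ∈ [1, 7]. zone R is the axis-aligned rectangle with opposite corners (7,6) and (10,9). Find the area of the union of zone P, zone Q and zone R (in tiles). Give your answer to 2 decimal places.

59.06

By inclusion–exclusion:
Individual areas: |zone P| = 29.5, |zone Q| = 36, |zone R| = 9.
|zone P∩zone Q| = 13.4444.
|zone P∩zone R| = 0.0317.
|zone Q∩zone R|: x∈[7,9], y∈[6,7] → 2·1 = 2.
|zone P∩zone Q∩zone R| = 0.0317.
|zone P ∪ zone Q ∪ zone R| = 74.5 − 15.4762 + 0.0317 = 59.06.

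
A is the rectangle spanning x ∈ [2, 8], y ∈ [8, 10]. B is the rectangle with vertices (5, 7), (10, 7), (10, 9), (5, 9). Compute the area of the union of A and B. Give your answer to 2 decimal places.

By inclusion–exclusion:
Individual areas: |A| = 12, |B| = 10.
|A∩B|: x∈[5,8], y∈[8,9] → 3·1 = 3.
|A ∪ B| = 22 − 3 = 19.00.

19.00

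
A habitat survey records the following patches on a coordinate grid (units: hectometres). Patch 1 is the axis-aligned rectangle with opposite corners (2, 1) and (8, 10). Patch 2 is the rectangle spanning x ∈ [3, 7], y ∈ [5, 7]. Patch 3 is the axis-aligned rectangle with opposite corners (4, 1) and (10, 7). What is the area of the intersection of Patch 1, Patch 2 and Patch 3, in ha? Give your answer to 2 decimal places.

The intersection is the polygon with vertices (7,7), (7,5), (4,5), (4,7).
By the shoelace formula its area is 6.00.

6.00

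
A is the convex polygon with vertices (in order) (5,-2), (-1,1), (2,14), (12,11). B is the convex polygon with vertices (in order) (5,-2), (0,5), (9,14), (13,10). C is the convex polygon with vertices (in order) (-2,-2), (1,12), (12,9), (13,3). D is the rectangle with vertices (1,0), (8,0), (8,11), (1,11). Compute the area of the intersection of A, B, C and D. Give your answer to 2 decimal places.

The intersection is the polygon with vertices (4,0), (3.571,0), (1,3.6), (1,6), (5.714,10.714), (8,10.091), (8,3.571), (6.531,0.844).
By the shoelace formula its area is 54.24.

54.24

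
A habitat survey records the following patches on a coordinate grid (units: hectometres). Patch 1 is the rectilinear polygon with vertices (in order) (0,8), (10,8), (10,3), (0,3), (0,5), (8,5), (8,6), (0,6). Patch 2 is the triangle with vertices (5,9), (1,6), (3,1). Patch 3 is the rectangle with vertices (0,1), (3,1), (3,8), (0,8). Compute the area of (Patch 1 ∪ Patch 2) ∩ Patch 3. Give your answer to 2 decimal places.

14.60

|Patch 1 ∪ Patch 2| = 46.7667.
|(Patch 1 ∪ Patch 2) ∩ Patch 3| = 14.60.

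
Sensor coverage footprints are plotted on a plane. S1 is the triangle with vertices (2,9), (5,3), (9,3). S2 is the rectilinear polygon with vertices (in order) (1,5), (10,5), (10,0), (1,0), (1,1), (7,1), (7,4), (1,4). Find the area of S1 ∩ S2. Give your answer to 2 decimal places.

4.42

The intersection is the polygon with vertices (4,5), (6.667,5), (9,3), (7,3), (7,4), (4.5,4).
By the shoelace formula its area is 4.42.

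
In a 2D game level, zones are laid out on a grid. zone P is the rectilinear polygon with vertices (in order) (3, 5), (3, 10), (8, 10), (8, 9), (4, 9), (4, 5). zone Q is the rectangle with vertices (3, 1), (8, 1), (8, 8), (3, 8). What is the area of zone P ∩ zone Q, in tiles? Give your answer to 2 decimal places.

3.00

The intersection is the polygon with vertices (3,8), (4,8), (4,5), (3,5).
By the shoelace formula its area is 3.00.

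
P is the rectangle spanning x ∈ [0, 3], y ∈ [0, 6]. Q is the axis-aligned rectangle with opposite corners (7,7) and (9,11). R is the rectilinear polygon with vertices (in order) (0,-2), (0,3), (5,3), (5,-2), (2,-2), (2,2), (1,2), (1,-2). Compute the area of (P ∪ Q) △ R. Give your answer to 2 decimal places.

|P ∪ Q| = 26.
|(P ∪ Q) ∩ R| = 7.
|(P ∪ Q) △ R| = 26 + 21 − 14 = 33.00.

33.00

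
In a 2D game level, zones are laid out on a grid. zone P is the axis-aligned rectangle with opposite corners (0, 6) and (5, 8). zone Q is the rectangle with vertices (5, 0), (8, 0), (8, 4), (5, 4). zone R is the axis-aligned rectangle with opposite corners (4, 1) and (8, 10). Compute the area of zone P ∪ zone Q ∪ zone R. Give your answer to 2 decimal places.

By inclusion–exclusion:
Individual areas: |zone P| = 10, |zone Q| = 12, |zone R| = 36.
|zone P∩zone Q| = 0 (no overlap).
|zone P∩zone R|: x∈[4,5], y∈[6,8] → 1·2 = 2.
|zone Q∩zone R|: x∈[5,8], y∈[1,4] → 3·3 = 9.
|zone P∩zone Q∩zone R| = 0.
|zone P ∪ zone Q ∪ zone R| = 58 − 11 + 0 = 47.00.

47.00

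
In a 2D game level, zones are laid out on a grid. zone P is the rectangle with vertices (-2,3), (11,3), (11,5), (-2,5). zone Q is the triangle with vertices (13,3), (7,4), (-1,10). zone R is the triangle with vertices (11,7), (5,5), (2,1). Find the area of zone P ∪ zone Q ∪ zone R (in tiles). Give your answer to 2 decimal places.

By inclusion–exclusion:
Individual areas: |zone P| = 26, |zone Q| = 14, |zone R| = 9.
|zone P∩zone Q| = 5.
|zone P∩zone R| = 4.5.
|zone Q∩zone R| = 2.3666.
|zone P∩zone Q∩zone R| = 0.9608.
|zone P ∪ zone Q ∪ zone R| = 49 − 11.8666 + 0.9608 = 38.09.

38.09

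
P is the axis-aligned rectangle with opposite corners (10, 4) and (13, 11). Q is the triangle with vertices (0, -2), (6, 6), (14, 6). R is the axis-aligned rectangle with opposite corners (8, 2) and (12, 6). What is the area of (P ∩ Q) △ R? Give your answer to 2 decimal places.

|P ∩ Q| = 4.2143.
|(P ∩ Q) ∩ R| = 3.3571.
|(P ∩ Q) △ R| = 4.2143 + 16 − 6.7143 = 13.50.

13.50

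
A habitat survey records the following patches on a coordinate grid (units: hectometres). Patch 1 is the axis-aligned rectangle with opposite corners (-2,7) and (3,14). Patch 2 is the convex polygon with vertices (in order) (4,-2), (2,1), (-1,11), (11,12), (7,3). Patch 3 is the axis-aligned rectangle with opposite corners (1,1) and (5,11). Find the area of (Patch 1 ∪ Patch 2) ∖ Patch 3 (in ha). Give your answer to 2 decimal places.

71.90

|Patch 1 ∪ Patch 2| = 110.2333.
|(Patch 1 ∪ Patch 2) ∩ Patch 3| = 38.3333.
|(Patch 1 ∪ Patch 2) ∖ Patch 3| = 110.2333 − 38.3333 = 71.90.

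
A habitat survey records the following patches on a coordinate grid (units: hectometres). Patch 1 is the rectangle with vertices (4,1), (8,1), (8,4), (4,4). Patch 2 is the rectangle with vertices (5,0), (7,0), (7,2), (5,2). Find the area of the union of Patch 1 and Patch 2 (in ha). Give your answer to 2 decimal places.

14.00

By inclusion–exclusion:
Individual areas: |Patch 1| = 12, |Patch 2| = 4.
|Patch 1∩Patch 2|: x∈[5,7], y∈[1,2] → 2·1 = 2.
|Patch 1 ∪ Patch 2| = 16 − 2 = 14.00.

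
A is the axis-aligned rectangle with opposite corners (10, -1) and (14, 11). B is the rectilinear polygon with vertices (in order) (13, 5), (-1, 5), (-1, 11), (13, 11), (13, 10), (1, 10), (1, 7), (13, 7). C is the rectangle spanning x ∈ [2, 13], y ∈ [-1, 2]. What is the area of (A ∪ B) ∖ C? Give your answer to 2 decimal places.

78.00

|A ∪ B| = 87.
|(A ∪ B) ∩ C| = 9.
|(A ∪ B) ∖ C| = 87 − 9 = 78.00.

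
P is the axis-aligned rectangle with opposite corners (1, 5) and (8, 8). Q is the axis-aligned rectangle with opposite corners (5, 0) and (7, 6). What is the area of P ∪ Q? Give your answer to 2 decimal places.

By inclusion–exclusion:
Individual areas: |P| = 21, |Q| = 12.
|P∩Q|: x∈[5,7], y∈[5,6] → 2·1 = 2.
|P ∪ Q| = 33 − 2 = 31.00.

31.00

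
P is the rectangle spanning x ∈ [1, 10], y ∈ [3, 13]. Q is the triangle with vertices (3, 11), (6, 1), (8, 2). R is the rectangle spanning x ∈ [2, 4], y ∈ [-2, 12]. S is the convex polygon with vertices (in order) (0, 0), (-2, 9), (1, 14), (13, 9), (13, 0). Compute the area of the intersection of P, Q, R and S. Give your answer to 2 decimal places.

0.77

The intersection is the polygon with vertices (4,9.2), (4,7.667), (3,11).
By the shoelace formula its area is 0.77.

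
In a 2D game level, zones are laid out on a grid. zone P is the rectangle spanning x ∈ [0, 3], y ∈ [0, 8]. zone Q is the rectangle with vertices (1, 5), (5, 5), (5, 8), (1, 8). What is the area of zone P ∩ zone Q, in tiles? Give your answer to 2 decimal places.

6.00

|zone P∩zone Q|: x∈[1,3], y∈[5,8] → 2·3 = 6.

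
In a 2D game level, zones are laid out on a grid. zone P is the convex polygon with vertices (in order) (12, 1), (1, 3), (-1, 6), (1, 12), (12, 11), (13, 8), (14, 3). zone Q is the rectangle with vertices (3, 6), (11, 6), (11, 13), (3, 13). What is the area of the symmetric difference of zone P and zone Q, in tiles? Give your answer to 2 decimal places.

93.23

|zone P| = 124.5, |zone Q| = 56, |zone P∩zone Q| = 43.6364.
|zone P △ zone Q| = |zone P| + |zone Q| − 2·|zone P∩zone Q| = 124.5 + 56 − 87.2727 = 93.23.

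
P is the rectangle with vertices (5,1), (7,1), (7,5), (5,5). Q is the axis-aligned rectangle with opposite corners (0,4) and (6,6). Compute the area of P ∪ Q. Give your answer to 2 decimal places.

By inclusion–exclusion:
Individual areas: |P| = 8, |Q| = 12.
|P∩Q|: x∈[5,6], y∈[4,5] → 1·1 = 1.
|P ∪ Q| = 20 − 1 = 19.00.

19.00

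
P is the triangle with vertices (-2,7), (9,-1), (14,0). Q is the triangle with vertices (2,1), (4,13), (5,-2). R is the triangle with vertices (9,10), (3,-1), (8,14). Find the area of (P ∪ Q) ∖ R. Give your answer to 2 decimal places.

|P ∪ Q| = 43.0867.
|(P ∪ Q) ∩ R| = 2.4733.
|(P ∪ Q) ∖ R| = 43.0867 − 2.4733 = 40.61.

40.61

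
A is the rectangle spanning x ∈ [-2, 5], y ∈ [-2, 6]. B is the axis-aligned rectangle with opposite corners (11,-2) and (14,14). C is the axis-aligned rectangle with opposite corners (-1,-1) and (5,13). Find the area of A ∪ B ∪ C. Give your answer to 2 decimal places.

146.00

By inclusion–exclusion:
Individual areas: |A| = 56, |B| = 48, |C| = 84.
|A∩B| = 0 (no overlap).
|A∩C|: x∈[-1,5], y∈[-1,6] → 6·7 = 42.
|B∩C| = 0 (no overlap).
|A∩B∩C| = 0.
|A ∪ B ∪ C| = 188 − 42 + 0 = 146.00.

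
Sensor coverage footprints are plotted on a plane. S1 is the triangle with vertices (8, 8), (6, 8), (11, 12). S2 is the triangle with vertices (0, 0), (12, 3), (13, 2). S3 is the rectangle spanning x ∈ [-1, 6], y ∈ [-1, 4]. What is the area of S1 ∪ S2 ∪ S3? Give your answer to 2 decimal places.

By inclusion–exclusion:
Individual areas: |S1| = 4, |S2| = 7.5, |S3| = 35.
|S1∩S2| = 0.
|S1∩S3| = 0.
|S2∩S3| = 1.7308.
|S1∩S2∩S3| = 0.
|S1 ∪ S2 ∪ S3| = 46.5 − 1.7308 + 0 = 44.77.

44.77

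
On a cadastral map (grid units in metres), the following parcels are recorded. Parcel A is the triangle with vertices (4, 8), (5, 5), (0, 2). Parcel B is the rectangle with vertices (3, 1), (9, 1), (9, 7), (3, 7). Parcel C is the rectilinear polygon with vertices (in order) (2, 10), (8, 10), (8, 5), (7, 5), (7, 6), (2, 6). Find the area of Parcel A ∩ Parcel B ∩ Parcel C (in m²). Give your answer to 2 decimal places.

1.42

The intersection is the polygon with vertices (3,6.5), (3.333,7), (4.333,7), (4.667,6), (3,6).
By the shoelace formula its area is 1.42.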